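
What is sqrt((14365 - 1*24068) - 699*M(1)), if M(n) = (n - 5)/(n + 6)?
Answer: 5*I*sqrt(18235)/7 ≈ 96.455*I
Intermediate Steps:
M(n) = (-5 + n)/(6 + n)
sqrt((14365 - 1*24068) - 699*M(1)) = sqrt((14365 - 1*24068) - 699*(-5 + 1)/(6 + 1)) = sqrt((14365 - 24068) - 699*(-4)/7) = sqrt(-9703 - 699*(-4)/7) = sqrt(-9703 - 699*(-4/7)) = sqrt(-9703 + 2796/7) = sqrt(-65125/7) = 5*I*sqrt(18235)/7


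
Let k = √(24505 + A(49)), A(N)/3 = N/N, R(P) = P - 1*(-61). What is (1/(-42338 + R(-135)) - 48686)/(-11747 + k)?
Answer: 1155049301231/278641792972 + 98327173*√6127/139320896486 ≈ 4.2005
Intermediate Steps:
R(P) = 61 + P (R(P) = P + 61 = 61 + P)
A(N) = 3 (A(N) = 3*(N/N) = 3*1 = 3)
k = 2*√6127 (k = √(24505 + 3) = √24508 = 2*√6127 ≈ 156.55)
(1/(-42338 + R(-135)) - 48686)/(-11747 + k) = (1/(-42338 + (61 - 135)) - 48686)/(-11747 + 2*√6127) = (1/(-42338 - 74) - 48686)/(-11747 + 2*√6127) = (1/(-42412) - 48686)/(-11747 + 2*√6127) = (-1/42412 - 48686)/(-11747 + 2*√6127) = -2064870633/(42412*(-11747 + 2*√6127))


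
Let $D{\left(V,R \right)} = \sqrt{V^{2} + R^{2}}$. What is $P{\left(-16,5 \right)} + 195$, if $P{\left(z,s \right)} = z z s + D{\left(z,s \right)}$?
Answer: $1475 + \sqrt{281} \approx 1491.8$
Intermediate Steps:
$D{\left(V,R \right)} = \sqrt{R^{2} + V^{2}}$
$P{\left(z,s \right)} = \sqrt{s^{2} + z^{2}} + s z^{2}$ ($P{\left(z,s \right)} = z z s + \sqrt{s^{2} + z^{2}} = z^{2} s + \sqrt{s^{2} + z^{2}} = s z^{2} + \sqrt{s^{2} + z^{2}} = \sqrt{s^{2} + z^{2}} + s z^{2}$)
$P{\left(-16,5 \right)} + 195 = \left(\sqrt{5^{2} + \left(-16\right)^{2}} + 5 \left(-16\right)^{2}\right) + 195 = \left(\sqrt{25 + 256} + 5 \cdot 256\right) + 195 = \left(\sqrt{281} + 1280\right) + 195 = \left(1280 + \sqrt{281}\right) + 195 = 1475 + \sqrt{281}$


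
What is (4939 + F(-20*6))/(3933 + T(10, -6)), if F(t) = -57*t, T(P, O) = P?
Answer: 11779/3943 ≈ 2.9873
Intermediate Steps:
(4939 + F(-20*6))/(3933 + T(10, -6)) = (4939 - (-1140)*6)/(3933 + 10) = (4939 - 57*(-120))/3943 = (4939 + 6840)*(1/3943) = 11779*(1/3943) = 11779/3943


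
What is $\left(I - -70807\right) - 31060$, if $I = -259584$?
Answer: $-219837$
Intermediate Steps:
$\left(I - -70807\right) - 31060 = \left(-259584 - -70807\right) - 31060 = \left(-259584 + \left(-12747 + 83554\right)\right) - 31060 = \left(-259584 + 70807\right) - 31060 = -188777 - 31060 = -219837$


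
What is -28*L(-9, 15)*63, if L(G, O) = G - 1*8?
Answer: 29988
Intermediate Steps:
L(G, O) = -8 + G (L(G, O) = G - 8 = -8 + G)
-28*L(-9, 15)*63 = -28*(-8 - 9)*63 = -28*(-17)*63 = 476*63 = 29988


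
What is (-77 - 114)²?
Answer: 36481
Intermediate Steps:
(-77 - 114)² = (-191)² = 36481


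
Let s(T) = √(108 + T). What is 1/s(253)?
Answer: 1/19 ≈ 0.052632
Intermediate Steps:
1/s(253) = 1/(√(108 + 253)) = 1/(√361) = 1/19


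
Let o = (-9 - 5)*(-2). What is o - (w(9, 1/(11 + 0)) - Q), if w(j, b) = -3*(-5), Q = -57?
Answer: -44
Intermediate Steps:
o = 28 (o = -14*(-2) = 28)
w(j, b) = 15
o - (w(9, 1/(11 + 0)) - Q) = 28 - (15 - 1*(-57)) = 28 - (15 + 57) = 28 - 1*72 = 28 - 72 = -44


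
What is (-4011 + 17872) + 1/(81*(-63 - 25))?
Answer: 98801207/7128 ≈ 13861.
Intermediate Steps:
(-4011 + 17872) + 1/(81*(-63 - 25)) = 13861 + 1/(81*(-88)) = 13861 + 1/(-7128) = 13861 - 1/7128 = 98801207/7128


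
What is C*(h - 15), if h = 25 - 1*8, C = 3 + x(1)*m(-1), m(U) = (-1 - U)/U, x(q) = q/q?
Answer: 6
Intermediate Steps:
x(q) = 1
m(U) = (-1 - U)/U
C = 3 (C = 3 + 1*((-1 - 1*(-1))/(-1)) = 3 + 1*(-(-1 + 1)) = 3 + 1*(-1*0) = 3 + 1*0 = 3 + 0 = 3)
h = 17 (h = 25 - 8 = 17)
C*(h - 15) = 3*(17 - 15) = 3*2 = 6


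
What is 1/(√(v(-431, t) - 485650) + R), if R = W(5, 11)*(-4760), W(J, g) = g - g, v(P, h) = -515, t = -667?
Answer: -I*√486165/486165 ≈ -0.0014342*I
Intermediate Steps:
W(J, g) = 0
R = 0 (R = 0*(-4760) = 0)
1/(√(v(-431, t) - 485650) + R) = 1/(√(-515 - 485650) + 0) = 1/(√(-486165) + 0) = 1/(I*√486165 + 0) = 1/(I*√486165) = -I*√486165/486165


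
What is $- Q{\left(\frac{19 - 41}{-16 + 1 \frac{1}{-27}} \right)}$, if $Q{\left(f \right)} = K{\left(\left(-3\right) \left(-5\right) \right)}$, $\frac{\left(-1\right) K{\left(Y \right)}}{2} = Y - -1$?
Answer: $32$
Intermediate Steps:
$K{\left(Y \right)} = -2 - 2 Y$ ($K{\left(Y \right)} = - 2 \left(Y - -1\right) = - 2 \left(Y + 1\right) = - 2 \left(1 + Y\right) = -2 - 2 Y$)
$Q{\left(f \right)} = -32$ ($Q{\left(f \right)} = -2 - 2 \left(\left(-3\right) \left(-5\right)\right) = -2 - 30 = -32$)
$- Q{\left(\frac{19 - 41}{-16 + 1 \frac{1}{-27}} \right)} = \left(-1\right) \left(-32\right) = 32$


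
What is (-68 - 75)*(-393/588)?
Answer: 18733/196 ≈ 95.577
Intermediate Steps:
(-68 - 75)*(-393/588) = -(-56199)/588 = -143*(-131/196) = 18733/196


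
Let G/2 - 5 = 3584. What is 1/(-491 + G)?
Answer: 1/6687 ≈ 0.00014954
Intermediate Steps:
G = 7178 (G = 10 + 2*3584 = 10 + 7168 = 7178)
1/(-491 + G) = 1/(-491 + 7178) = 1/6687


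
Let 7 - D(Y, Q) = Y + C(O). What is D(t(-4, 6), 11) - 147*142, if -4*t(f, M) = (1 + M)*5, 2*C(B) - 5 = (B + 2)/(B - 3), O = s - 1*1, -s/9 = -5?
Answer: -3421255/164 ≈ -20861.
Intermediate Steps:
s = 45 (s = -9*(-5) = 45)
O = 44 (O = 45 - 1*1 = 45 - 1 = 44)
C(B) = 5/2 + (2 + B)/(2*(-3 + B)) (C(B) = 5/2 + ((B + 2)/(B - 3))/2 = 5/2 + ((2 + B)/(-3 + B))/2 = 5/2 + (2 + B)/(2*(-3 + B)))
t(f, M) = -5/4 - 5*M/4 (t(f, M) = -(1 + M)*5/4 = -(5 + 5*M)/4 = -5/4 - 5*M/4)
D(Y, Q) = 323/82 - Y (D(Y, Q) = 7 - (Y + (-13 + 6*44)/(2*(-3 + 44))) = 7 - (Y + (½)*(-13 + 264)/41) = 7 - (Y + (½)*(1/41)*251) = 7 - (Y + 251/82) = 7 - (251/82 + Y) = 7 + (-251/82 - Y) = 323/82 - Y)
D(t(-4, 6), 11) - 147*142 = (323/82 - (-5/4 - 5/4*6)) - 147*142 = (323/82 - (-5/4 - 15/2)) - 20874 = (323/82 - 1*(-35/4)) - 20874 = (323/82 + 35/4) - 20874 = 2081/164 - 20874 = -3421255/164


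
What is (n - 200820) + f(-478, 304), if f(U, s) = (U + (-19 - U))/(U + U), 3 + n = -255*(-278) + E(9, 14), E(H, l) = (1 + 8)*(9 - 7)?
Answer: -124198721/956 ≈ -1.2992e+5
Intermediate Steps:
E(H, l) = 18 (E(H, l) = 9*2 = 18)
n = 70905 (n = -3 + (-255*(-278) + 18) = -3 + (70890 + 18) = -3 + 70908 = 70905)
f(U, s) = -19/(2*U) (f(U, s) = -19*1/(2*U) = -19/(2*U))
(n - 200820) + f(-478, 304) = (70905 - 200820) - 19/2/(-478) = -129915 - 19/2*(-1/478) = -129915 + 19/956 = -124198721/956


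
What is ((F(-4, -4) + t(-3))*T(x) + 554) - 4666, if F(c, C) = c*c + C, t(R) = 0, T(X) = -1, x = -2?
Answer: -4124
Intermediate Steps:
F(c, C) = C + c**2 (F(c, C) = c**2 + C = C + c**2)
((F(-4, -4) + t(-3))*T(x) + 554) - 4666 = (((-4 + (-4)**2) + 0)*(-1) + 554) - 4666 = (((-4 + 16) + 0)*(-1) + 554) - 4666 = ((12 + 0)*(-1) + 554) - 4666 = (12*(-1) + 554) - 4666 = (-12 + 554) - 4666 = 542 - 4666 = -4124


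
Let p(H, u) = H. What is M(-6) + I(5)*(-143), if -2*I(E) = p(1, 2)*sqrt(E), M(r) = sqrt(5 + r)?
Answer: I + 143*sqrt(5)/2 ≈ 159.88 + 1.0*I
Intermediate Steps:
I(E) = -sqrt(E)/2
M(-6) + I(5)*(-143) = sqrt(5 - 6) - sqrt(5)/2*(-143) = sqrt(-1) + 143*sqrt(5)/2 = I + 143*sqrt(5)/2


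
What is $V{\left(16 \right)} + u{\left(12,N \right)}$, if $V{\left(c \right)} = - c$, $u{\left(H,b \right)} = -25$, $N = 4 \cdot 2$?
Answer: $-41$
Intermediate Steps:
$N = 8$
$V{\left(16 \right)} + u{\left(12,N \right)} = \left(-1\right) 16 - 25 = -16 - 25 = -41$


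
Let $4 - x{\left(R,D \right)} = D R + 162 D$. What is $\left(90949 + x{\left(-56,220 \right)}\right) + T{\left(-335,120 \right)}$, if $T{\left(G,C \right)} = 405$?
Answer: $68038$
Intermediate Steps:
$x{\left(R,D \right)} = 4 - 162 D - D R$ ($x{\left(R,D \right)} = 4 - \left(D R + 162 D\right) = 4 - \left(162 D + D R\right) = 4 - 162 D - D R$)
$\left(90949 + x{\left(-56,220 \right)}\right) + T{\left(-335,120 \right)} = \left(90949 - \left(35636 - 12320\right)\right) + 405 = \left(90949 + \left(4 - 35640 + 12320\right)\right) + 405 = \left(90949 - 23316\right) + 405 = 67633 + 405 = 68038$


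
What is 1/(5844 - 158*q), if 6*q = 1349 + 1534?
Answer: -1/70075 ≈ -1.4270e-5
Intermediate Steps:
q = 961/2 (q = (1349 + 1534)/6 = (1/6)*2883 = 961/2 ≈ 480.50)
1/(5844 - 158*q) = 1/(5844 - 158*961/2) = 1/(5844 - 75919) = 1/(-70075) = -1/70075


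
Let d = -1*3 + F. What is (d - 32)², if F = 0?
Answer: 1225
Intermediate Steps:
d = -3 (d = -1*3 + 0 = -3 + 0 = -3)
(d - 32)² = (-3 - 32)² = (-35)² = 1225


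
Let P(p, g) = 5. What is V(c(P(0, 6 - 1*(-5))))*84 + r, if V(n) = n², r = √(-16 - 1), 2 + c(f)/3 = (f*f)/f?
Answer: 6804 + I*√17 ≈ 6804.0 + 4.1231*I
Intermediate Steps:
c(f) = -6 + 3*f (c(f) = -6 + 3*((f*f)/f) = -6 + 3*(f²/f) = -6 + 3*f)
r = I*√17 (r = √(-17) = I*√17 ≈ 4.1231*I)
V(c(P(0, 6 - 1*(-5))))*84 + r = (-6 + 3*5)²*84 + I*√17 = (-6 + 15)²*84 + I*√17 = 9²*84 + I*√17 = 81*84 + I*√17 = 6804 + I*√17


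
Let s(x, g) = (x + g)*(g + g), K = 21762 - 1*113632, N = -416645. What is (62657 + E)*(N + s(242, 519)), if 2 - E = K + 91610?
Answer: 23485963887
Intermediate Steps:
K = -91870 (K = 21762 - 113632 = -91870)
s(x, g) = 2*g*(g + x) (s(x, g) = (g + x)*(2*g) = 2*g*(g + x))
E = 262 (E = 2 - (-91870 + 91610) = 2 - 1*(-260) = 2 + 260 = 262)
(62657 + E)*(N + s(242, 519)) = (62657 + 262)*(-416645 + 2*519*(519 + 242)) = 62919*(-416645 + 2*519*761) = 62919*(-416645 + 789918) = 62919*373273 = 23485963887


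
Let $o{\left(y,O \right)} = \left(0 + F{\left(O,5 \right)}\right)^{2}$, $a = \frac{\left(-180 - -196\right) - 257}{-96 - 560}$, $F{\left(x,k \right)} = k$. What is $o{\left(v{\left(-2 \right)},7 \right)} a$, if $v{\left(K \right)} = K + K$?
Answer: $\frac{6025}{656} \approx 9.1844$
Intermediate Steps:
$a = \frac{241}{656}$ ($a = \frac{\left(-180 + 196\right) - 257}{-656} = \left(16 - 257\right) \left(- \frac{1}{656}\right) = \left(-241\right) \left(- \frac{1}{656}\right) = \frac{241}{656} \approx 0.36738$)
$v{\left(K \right)} = 2 K$
$o{\left(y,O \right)} = 25$ ($o{\left(y,O \right)} = \left(0 + 5\right)^{2} = 5^{2} = 25$)
$o{\left(v{\left(-2 \right)},7 \right)} a = 25 \cdot \frac{241}{656} = \frac{6025}{656}$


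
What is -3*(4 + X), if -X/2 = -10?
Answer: -72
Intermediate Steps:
X = 20 (X = -2*(-10) = 20)
-3*(4 + X) = -3*(4 + 20) = -3*24 = -72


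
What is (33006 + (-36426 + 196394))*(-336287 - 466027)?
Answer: -154825741836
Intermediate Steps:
(33006 + (-36426 + 196394))*(-336287 - 466027) = (33006 + 159968)*(-802314) = 192974*(-802314) = -154825741836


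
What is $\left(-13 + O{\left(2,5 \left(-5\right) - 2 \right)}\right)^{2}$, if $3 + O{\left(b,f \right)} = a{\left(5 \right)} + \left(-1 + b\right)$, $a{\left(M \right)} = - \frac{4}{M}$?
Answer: $\frac{6241}{25} \approx 249.64$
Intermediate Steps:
$O{\left(b,f \right)} = - \frac{24}{5} + b$ ($O{\left(b,f \right)} = -3 - \left(1 + \frac{4}{5} - b\right) = -3 + \left(\left(-4\right) \frac{1}{5} + \left(-1 + b\right)\right) = -3 + \left(- \frac{4}{5} + \left(-1 + b\right)\right) = -3 + \left(- \frac{9}{5} + b\right) = - \frac{24}{5} + b$)
$\left(-13 + O{\left(2,5 \left(-5\right) - 2 \right)}\right)^{2} = \left(-13 + \left(- \frac{24}{5} + 2\right)\right)^{2} = \left(-13 - \frac{14}{5}\right)^{2} = \left(- \frac{79}{5}\right)^{2} = \frac{6241}{25}$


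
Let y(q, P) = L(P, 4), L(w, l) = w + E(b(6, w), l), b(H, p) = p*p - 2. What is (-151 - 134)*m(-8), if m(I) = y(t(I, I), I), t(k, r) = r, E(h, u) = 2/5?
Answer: 2166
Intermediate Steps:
b(H, p) = -2 + p² (b(H, p) = p² - 2 = -2 + p²)
E(h, u) = ⅖ (E(h, u) = 2*(⅕) = ⅖)
L(w, l) = ⅖ + w (L(w, l) = w + ⅖ = ⅖ + w)
y(q, P) = ⅖ + P
m(I) = ⅖ + I
(-151 - 134)*m(-8) = (-151 - 134)*(⅖ - 8) = -285*(-38/5) = 2166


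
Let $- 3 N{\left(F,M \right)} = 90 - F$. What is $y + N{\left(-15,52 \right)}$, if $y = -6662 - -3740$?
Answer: $-2957$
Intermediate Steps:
$y = -2922$ ($y = -6662 + 3740 = -2922$)
$N{\left(F,M \right)} = -30 + \frac{F}{3}$ ($N{\left(F,M \right)} = - \frac{90 - F}{3} = -30 + \frac{F}{3}$)
$y + N{\left(-15,52 \right)} = -2922 + \left(-30 + \frac{1}{3} \left(-15\right)\right) = -2922 - 35 = -2957$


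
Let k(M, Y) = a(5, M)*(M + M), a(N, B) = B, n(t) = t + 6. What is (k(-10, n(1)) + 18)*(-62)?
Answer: -13516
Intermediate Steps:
n(t) = 6 + t
k(M, Y) = 2*M² (k(M, Y) = M*(M + M) = M*(2*M) = 2*M²)
(k(-10, n(1)) + 18)*(-62) = (2*(-10)² + 18)*(-62) = (2*100 + 18)*(-62) = (200 + 18)*(-62) = 218*(-62) = -13516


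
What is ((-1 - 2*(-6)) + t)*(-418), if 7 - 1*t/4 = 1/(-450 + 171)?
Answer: -4549930/279 ≈ -16308.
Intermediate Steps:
t = 7816/279 (t = 28 - 4/(-450 + 171) = 28 - 4/(-279) = 28 - 4*(-1/279) = 28 + 4/279 = 7816/279 ≈ 28.014)
((-1 - 2*(-6)) + t)*(-418) = ((-1 - 2*(-6)) + 7816/279)*(-418) = ((-1 + 12) + 7816/279)*(-418) = (11 + 7816/279)*(-418) = (10885/279)*(-418) = -4549930/279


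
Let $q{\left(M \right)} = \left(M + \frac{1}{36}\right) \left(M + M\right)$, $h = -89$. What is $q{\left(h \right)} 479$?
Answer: $\frac{136547093}{18} \approx 7.586 \cdot 10^{6}$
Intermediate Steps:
$q{\left(M \right)} = 2 M \left(\frac{1}{36} + M\right)$ ($q{\left(M \right)} = \left(M + \frac{1}{36}\right) 2 M = \left(\frac{1}{36} + M\right) 2 M = 2 M \left(\frac{1}{36} + M\right)$)
$q{\left(h \right)} 479 = \frac{1}{18} \left(-89\right) \left(1 + 36 \left(-89\right)\right) 479 = \frac{1}{18} \left(-89\right) \left(1 - 3204\right) 479 = \frac{1}{18} \left(-89\right) \left(-3203\right) 479 = \frac{285067}{18} \cdot 479 = \frac{136547093}{18}$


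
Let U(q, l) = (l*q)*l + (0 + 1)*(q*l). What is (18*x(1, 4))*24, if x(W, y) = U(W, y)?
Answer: 8640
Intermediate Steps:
U(q, l) = l*q + q*l² (U(q, l) = q*l² + 1*(l*q) = q*l² + l*q = l*q + q*l²)
x(W, y) = W*y*(1 + y) (x(W, y) = y*W*(1 + y) = W*y*(1 + y))
(18*x(1, 4))*24 = (18*(1*4*(1 + 4)))*24 = (18*(1*4*5))*24 = (18*20)*24 = 360*24 = 8640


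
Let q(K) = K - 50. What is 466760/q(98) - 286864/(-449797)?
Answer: 26245127149/2698782 ≈ 9724.8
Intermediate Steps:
q(K) = -50 + K
466760/q(98) - 286864/(-449797) = 466760/(-50 + 98) - 286864/(-449797) = 466760/48 - 286864*(-1/449797) = 466760*(1/48) + 286864/449797 = 58345/6 + 286864/449797 = 26245127149/2698782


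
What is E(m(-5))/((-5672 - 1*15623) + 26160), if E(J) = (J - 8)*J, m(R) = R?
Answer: 13/973 ≈ 0.013361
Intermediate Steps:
E(J) = J*(-8 + J) (E(J) = (-8 + J)*J = J*(-8 + J))
E(m(-5))/((-5672 - 1*15623) + 26160) = (-5*(-8 - 5))/((-5672 - 1*15623) + 26160) = (-5*(-13))/((-5672 - 15623) + 26160) = 65/(-21295 + 26160) = 65/4865 = 65*(1/4865) = 13/973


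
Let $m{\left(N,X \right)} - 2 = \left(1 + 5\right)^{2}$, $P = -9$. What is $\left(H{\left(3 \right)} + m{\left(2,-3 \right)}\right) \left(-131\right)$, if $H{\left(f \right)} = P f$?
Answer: $-1441$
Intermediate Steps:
$m{\left(N,X \right)} = 38$ ($m{\left(N,X \right)} = 2 + \left(1 + 5\right)^{2} = 2 + 6^{2} = 2 + 36 = 38$)
$H{\left(f \right)} = - 9 f$
$\left(H{\left(3 \right)} + m{\left(2,-3 \right)}\right) \left(-131\right) = \left(\left(-9\right) 3 + 38\right) \left(-131\right) = \left(-27 + 38\right) \left(-131\right) = 11 \left(-131\right) = -1441$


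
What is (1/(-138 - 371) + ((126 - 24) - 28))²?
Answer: 1418652225/259081 ≈ 5475.7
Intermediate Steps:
(1/(-138 - 371) + ((126 - 24) - 28))² = (1/(-509) + (102 - 28))² = (-1/509 + 74)² = (37665/509)² = 1418652225/259081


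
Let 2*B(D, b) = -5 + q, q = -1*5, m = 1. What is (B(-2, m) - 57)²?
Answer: 3844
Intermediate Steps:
q = -5
B(D, b) = -5 (B(D, b) = (-5 - 5)/2 = (½)*(-10) = -5)
(B(-2, m) - 57)² = (-5 - 57)² = (-62)² = 3844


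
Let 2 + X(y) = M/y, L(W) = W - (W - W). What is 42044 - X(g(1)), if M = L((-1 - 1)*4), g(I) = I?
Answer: 42054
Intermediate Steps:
L(W) = W (L(W) = W - 1*0 = W + 0 = W)
M = -8 (M = (-1 - 1)*4 = -2*4 = -8)
X(y) = -2 - 8/y
42044 - X(g(1)) = 42044 - (-2 - 8/1) = 42044 - (-2 - 8*1) = 42044 - (-2 - 8) = 42044 - 1*(-10) = 42044 + 10 = 42054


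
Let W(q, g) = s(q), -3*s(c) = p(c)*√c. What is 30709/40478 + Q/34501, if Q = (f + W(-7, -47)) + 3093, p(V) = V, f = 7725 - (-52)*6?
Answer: 1510011349/1396531478 + 7*I*√7/103503 ≈ 1.0813 + 0.00017893*I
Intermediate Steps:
f = 8037 (f = 7725 - 1*(-312) = 7725 + 312 = 8037)
s(c) = -c^(3/2)/3 (s(c) = -c*√c/3 = -c^(3/2)/3)
W(q, g) = -q^(3/2)/3
Q = 11130 + 7*I*√7/3 (Q = (8037 - (-7)*I*√7/3) + 3093 = (8037 + 7*I*√7/3) + 3093 = 11130 + 7*I*√7/3 ≈ 11130.0 + 6.1734*I)
30709/40478 + Q/34501 = 30709/40478 + (11130 + 7*I*√7/3)/34501 = 30709*(1/40478) + (11130 + 7*I*√7/3)*(1/34501) = 30709/40478 + (11130/34501 + 7*I*√7/103503) = 1510011349/1396531478 + 7*I*√7/103503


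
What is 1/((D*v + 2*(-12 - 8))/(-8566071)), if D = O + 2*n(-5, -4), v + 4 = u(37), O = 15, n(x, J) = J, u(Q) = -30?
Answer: 8566071/278 ≈ 30813.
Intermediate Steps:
v = -34 (v = -4 - 30 = -34)
D = 7 (D = 15 + 2*(-4) = 15 - 8 = 7)
1/((D*v + 2*(-12 - 8))/(-8566071)) = 1/((7*(-34) + 2*(-12 - 8))/(-8566071)) = 1/((-238 + 2*(-20))*(-1/8566071)) = 1/((-238 - 40)*(-1/8566071)) = 1/(-278*(-1/8566071)) = 1/(278/8566071) = 8566071/278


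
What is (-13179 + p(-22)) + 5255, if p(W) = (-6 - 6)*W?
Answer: -7660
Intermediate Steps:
p(W) = -12*W
(-13179 + p(-22)) + 5255 = (-13179 - 12*(-22)) + 5255 = (-13179 + 264) + 5255 = -12915 + 5255 = -7660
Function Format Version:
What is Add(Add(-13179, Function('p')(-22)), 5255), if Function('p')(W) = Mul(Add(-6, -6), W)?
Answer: -7660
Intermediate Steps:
Function('p')(W) = Mul(-12, W)
Add(Add(-13179, Function('p')(-22)), 5255) = Add(Add(-13179, Mul(-12, -22)), 5255) = Add(Add(-13179, 264), 5255) = Add(-12915, 5255) = -7660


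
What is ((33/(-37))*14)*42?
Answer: -19404/37 ≈ -524.43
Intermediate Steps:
((33/(-37))*14)*42 = ((33*(-1/37))*14)*42 = -33/37*14*42 = -462/37*42 = -19404/37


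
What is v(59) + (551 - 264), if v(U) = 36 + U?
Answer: 382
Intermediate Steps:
v(59) + (551 - 264) = (36 + 59) + (551 - 264) = 95 + 287 = 382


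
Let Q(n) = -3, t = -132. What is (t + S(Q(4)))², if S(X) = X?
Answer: 18225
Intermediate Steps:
(t + S(Q(4)))² = (-132 - 3)² = (-135)² = 18225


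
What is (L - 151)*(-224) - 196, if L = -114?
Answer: 59164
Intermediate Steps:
(L - 151)*(-224) - 196 = (-114 - 151)*(-224) - 196 = -265*(-224) - 196 = 59360 - 196 = 59164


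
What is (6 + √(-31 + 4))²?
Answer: 9 + 36*I*√3 ≈ 9.0 + 62.354*I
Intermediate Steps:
(6 + √(-31 + 4))² = (6 + √(-27))² = (6 + 3*I*√3)²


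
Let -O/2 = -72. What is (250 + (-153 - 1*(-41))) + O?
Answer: 282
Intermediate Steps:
O = 144 (O = -2*(-72) = 144)
(250 + (-153 - 1*(-41))) + O = (250 + (-153 - 1*(-41))) + 144 = (250 + (-153 + 41)) + 144 = (250 - 112) + 144 = 138 + 144 = 282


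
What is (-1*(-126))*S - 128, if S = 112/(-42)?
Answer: -464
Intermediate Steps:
S = -8/3 (S = 112*(-1/42) = -8/3 ≈ -2.6667)
(-1*(-126))*S - 128 = -1*(-126)*(-8/3) - 128 = 126*(-8/3) - 128 = -336 - 128 = -464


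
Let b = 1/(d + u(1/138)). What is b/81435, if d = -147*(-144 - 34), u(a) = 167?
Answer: 1/2144427855 ≈ 4.6632e-10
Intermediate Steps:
d = 26166 (d = -147*(-178) = 26166)
b = 1/26333 (b = 1/(26166 + 167) = 1/26333 ≈ 3.7975e-5)
b/81435 = (1/26333)/81435 = (1/26333)*(1/81435) = 1/2144427855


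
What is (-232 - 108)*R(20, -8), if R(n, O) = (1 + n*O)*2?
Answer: 108120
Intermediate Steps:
R(n, O) = 2 + 2*O*n (R(n, O) = (1 + O*n)*2 = 2 + 2*O*n)
(-232 - 108)*R(20, -8) = (-232 - 108)*(2 + 2*(-8)*20) = -340*(2 - 320) = -340*(-318) = 108120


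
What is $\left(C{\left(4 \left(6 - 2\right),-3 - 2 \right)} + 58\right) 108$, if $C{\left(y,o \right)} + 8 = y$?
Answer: $7128$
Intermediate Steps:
$C{\left(y,o \right)} = -8 + y$
$\left(C{\left(4 \left(6 - 2\right),-3 - 2 \right)} + 58\right) 108 = \left(\left(-8 + 4 \left(6 - 2\right)\right) + 58\right) 108 = \left(\left(-8 + 4 \cdot 4\right) + 58\right) 108 = \left(\left(-8 + 16\right) + 58\right) 108 = \left(8 + 58\right) 108 = 66 \cdot 108 = 7128$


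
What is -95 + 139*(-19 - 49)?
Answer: -9547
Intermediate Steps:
-95 + 139*(-19 - 49) = -95 + 139*(-68) = -95 - 9452 = -9547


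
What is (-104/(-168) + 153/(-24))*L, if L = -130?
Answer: 62855/84 ≈ 748.27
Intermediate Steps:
(-104/(-168) + 153/(-24))*L = (-104/(-168) + 153/(-24))*(-130) = (-104*(-1/168) + 153*(-1/24))*(-130) = (13/21 - 51/8)*(-130) = -967/168*(-130) = 62855/84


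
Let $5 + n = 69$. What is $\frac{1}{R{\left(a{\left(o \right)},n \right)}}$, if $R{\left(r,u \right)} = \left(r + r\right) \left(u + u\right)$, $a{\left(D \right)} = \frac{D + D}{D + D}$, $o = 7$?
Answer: $\frac{1}{256} \approx 0.0039063$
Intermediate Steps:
$a{\left(D \right)} = 1$ ($a{\left(D \right)} = \frac{2 D}{2 D} = 2 D \frac{1}{2 D} = 1$)
$n = 64$ ($n = -5 + 69 = 64$)
$R{\left(r,u \right)} = 4 r u$ ($R{\left(r,u \right)} = 2 r 2 u = 4 r u$)
$\frac{1}{R{\left(a{\left(o \right)},n \right)}} = \frac{1}{4 \cdot 1 \cdot 64} = \frac{1}{256}$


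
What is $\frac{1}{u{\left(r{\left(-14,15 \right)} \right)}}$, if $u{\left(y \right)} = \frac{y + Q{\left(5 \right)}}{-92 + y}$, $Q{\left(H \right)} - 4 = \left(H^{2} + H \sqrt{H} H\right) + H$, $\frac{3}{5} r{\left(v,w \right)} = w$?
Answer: $- \frac{3953}{356} + \frac{1675 \sqrt{5}}{356} \approx -0.58311$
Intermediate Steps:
$r{\left(v,w \right)} = \frac{5 w}{3}$
$Q{\left(H \right)} = 4 + H + H^{2} + H^{\frac{5}{2}}$ ($Q{\left(H \right)} = 4 + \left(\left(H^{2} + H \sqrt{H} H\right) + H\right) = 4 + \left(\left(H^{2} + H^{\frac{3}{2}} H\right) + H\right) = 4 + \left(\left(H^{2} + H^{\frac{5}{2}}\right) + H\right) = 4 + \left(H + H^{2} + H^{\frac{5}{2}}\right) = 4 + H + H^{2} + H^{\frac{5}{2}}$)
$u{\left(y \right)} = \frac{34 + y + 25 \sqrt{5}}{-92 + y}$ ($u{\left(y \right)} = \frac{y + \left(4 + 5 + 5^{2} + 5^{\frac{5}{2}}\right)}{-92 + y} = \frac{y + \left(4 + 5 + 25 + 25 \sqrt{5}\right)}{-92 + y} = \frac{y + \left(34 + 25 \sqrt{5}\right)}{-92 + y} = \frac{34 + y + 25 \sqrt{5}}{-92 + y}$)
$\frac{1}{u{\left(r{\left(-14,15 \right)} \right)}} = \frac{1}{\frac{1}{-92 + \frac{5}{3} \cdot 15} \left(34 + \frac{5}{3} \cdot 15 + 25 \sqrt{5}\right)} = \frac{1}{\frac{1}{-92 + 25} \left(34 + 25 + 25 \sqrt{5}\right)} = \frac{1}{\frac{1}{-67} \left(59 + 25 \sqrt{5}\right)} = \frac{1}{\left(- \frac{1}{67}\right) \left(59 + 25 \sqrt{5}\right)} = \frac{1}{- \frac{59}{67} - \frac{25 \sqrt{5}}{67}}$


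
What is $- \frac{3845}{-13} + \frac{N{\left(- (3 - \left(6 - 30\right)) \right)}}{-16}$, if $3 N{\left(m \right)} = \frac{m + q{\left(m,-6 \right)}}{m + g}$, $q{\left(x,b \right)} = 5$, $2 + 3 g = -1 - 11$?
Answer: $\frac{2922057}{9880} \approx 295.75$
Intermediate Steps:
$g = - \frac{14}{3}$ ($g = - \frac{2}{3} + \frac{-1 - 11}{3} = - \frac{2}{3} + \frac{1}{3} \left(-12\right) = - \frac{2}{3} - 4 = - \frac{14}{3} \approx -4.6667$)
$N{\left(m \right)} = \frac{5 + m}{3 \left(- \frac{14}{3} + m\right)}$ ($N{\left(m \right)} = \frac{\left(m + 5\right) \frac{1}{m - \frac{14}{3}}}{3} = \frac{\left(5 + m\right) \frac{1}{- \frac{14}{3} + m}}{3} = \frac{\frac{1}{- \frac{14}{3} + m} \left(5 + m\right)}{3} = \frac{5 + m}{3 \left(- \frac{14}{3} + m\right)}$)
$- \frac{3845}{-13} + \frac{N{\left(- (3 - \left(6 - 30\right)) \right)}}{-16} = - \frac{3845}{-13} + \frac{\frac{1}{-14 + 3 \left(- (3 - \left(6 - 30\right))\right)} \left(5 - \left(3 - \left(6 - 30\right)\right)\right)}{-16} = \left(-3845\right) \left(- \frac{1}{13}\right) + \frac{5 - \left(3 - \left(6 - 30\right)\right)}{-14 + 3 \left(- (3 - \left(6 - 30\right))\right)} \left(- \frac{1}{16}\right) = \frac{3845}{13} + \frac{5 - \left(3 - -24\right)}{-14 + 3 \left(- (3 - -24)\right)} \left(- \frac{1}{16}\right) = \frac{3845}{13} + \frac{5 - \left(3 + 24\right)}{-14 + 3 \left(- (3 + 24)\right)} \left(- \frac{1}{16}\right) = \frac{3845}{13} + \frac{5 - 27}{-14 + 3 \left(\left(-1\right) 27\right)} \left(- \frac{1}{16}\right) = \frac{3845}{13} + \frac{5 - 27}{-14 + 3 \left(-27\right)} \left(- \frac{1}{16}\right) = \frac{3845}{13} + \frac{1}{-14 - 81} \left(-22\right) \left(- \frac{1}{16}\right) = \frac{3845}{13} + \frac{1}{-95} \left(-22\right) \left(- \frac{1}{16}\right) = \frac{3845}{13} + \left(- \frac{1}{95}\right) \left(-22\right) \left(- \frac{1}{16}\right) = \frac{3845}{13} + \frac{22}{95} \left(- \frac{1}{16}\right) = \frac{3845}{13} - \frac{11}{760} = \frac{2922057}{9880}$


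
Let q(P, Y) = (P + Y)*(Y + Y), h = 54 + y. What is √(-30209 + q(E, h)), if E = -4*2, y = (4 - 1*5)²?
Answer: 7*I*√511 ≈ 158.24*I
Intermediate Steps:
y = 1 (y = (4 - 5)² = (-1)² = 1)
E = -8
h = 55 (h = 54 + 1 = 55)
q(P, Y) = 2*Y*(P + Y) (q(P, Y) = (P + Y)*(2*Y) = 2*Y*(P + Y))
√(-30209 + q(E, h)) = √(-30209 + 2*55*(-8 + 55)) = √(-30209 + 2*55*47) = √(-30209 + 5170) = √(-25039) = 7*I*√511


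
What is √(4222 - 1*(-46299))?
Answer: √50521 ≈ 224.77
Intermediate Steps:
√(4222 - 1*(-46299)) = √(4222 + 46299) = √50521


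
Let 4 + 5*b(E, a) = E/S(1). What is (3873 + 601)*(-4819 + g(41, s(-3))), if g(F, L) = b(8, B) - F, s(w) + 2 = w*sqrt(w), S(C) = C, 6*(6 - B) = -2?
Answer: -108700304/5 ≈ -2.1740e+7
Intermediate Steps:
B = 19/3 (B = 6 - 1/6*(-2) = 6 + 1/3 = 19/3 ≈ 6.3333)
b(E, a) = -4/5 + E/5 (b(E, a) = -4/5 + (E/1)/5 = -4/5 + (E*1)/5 = -4/5 + E/5)
s(w) = -2 + w**(3/2) (s(w) = -2 + w*sqrt(w) = -2 + w**(3/2))
g(F, L) = 4/5 - F (g(F, L) = (-4/5 + (1/5)*8) - F = (-4/5 + 8/5) - F = 4/5 - F)
(3873 + 601)*(-4819 + g(41, s(-3))) = (3873 + 601)*(-4819 + (4/5 - 1*41)) = 4474*(-4819 + (4/5 - 41)) = 4474*(-4819 - 201/5) = 4474*(-24296/5) = -108700304/5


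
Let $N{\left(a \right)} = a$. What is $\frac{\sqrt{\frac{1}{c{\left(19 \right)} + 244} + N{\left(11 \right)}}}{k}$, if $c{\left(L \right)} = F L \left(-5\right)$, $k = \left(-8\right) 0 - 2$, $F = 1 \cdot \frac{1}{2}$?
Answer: $- \frac{5 \sqrt{67989}}{786} \approx -1.6587$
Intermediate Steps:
$F = \frac{1}{2}$ ($F = 1 \cdot \frac{1}{2} = \frac{1}{2} \approx 0.5$)
$k = -2$ ($k = 0 - 2 = -2$)
$c{\left(L \right)} = - \frac{5 L}{2}$ ($c{\left(L \right)} = \frac{L}{2} \left(-5\right) = - \frac{5 L}{2}$)
$\frac{\sqrt{\frac{1}{c{\left(19 \right)} + 244} + N{\left(11 \right)}}}{k} = \frac{\sqrt{\frac{1}{\left(- \frac{5}{2}\right) 19 + 244} + 11}}{-2} = \sqrt{\frac{1}{- \frac{95}{2} + 244} + 11} \left(- \frac{1}{2}\right) = \sqrt{\frac{1}{\frac{393}{2}} + 11} \left(- \frac{1}{2}\right) = \sqrt{\frac{2}{393} + 11} \left(- \frac{1}{2}\right) = \sqrt{\frac{4325}{393}} \left(- \frac{1}{2}\right) = \frac{5 \sqrt{67989}}{393} \left(- \frac{1}{2}\right) = - \frac{5 \sqrt{67989}}{786}$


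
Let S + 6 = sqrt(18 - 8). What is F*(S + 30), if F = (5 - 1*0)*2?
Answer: 240 + 10*sqrt(10) ≈ 271.62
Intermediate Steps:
S = -6 + sqrt(10) (S = -6 + sqrt(18 - 8) = -6 + sqrt(10) ≈ -2.8377)
F = 10 (F = (5 + 0)*2 = 5*2 = 10)
F*(S + 30) = 10*((-6 + sqrt(10)) + 30) = 10*(24 + sqrt(10)) = 240 + 10*sqrt(10)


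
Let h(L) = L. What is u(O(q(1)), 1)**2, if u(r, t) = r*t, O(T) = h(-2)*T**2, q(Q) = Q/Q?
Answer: 4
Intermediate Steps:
q(Q) = 1
O(T) = -2*T**2
u(O(q(1)), 1)**2 = (-2*1**2*1)**2 = (-2*1*1)**2 = (-2*1)**2 = (-2)**2 = 4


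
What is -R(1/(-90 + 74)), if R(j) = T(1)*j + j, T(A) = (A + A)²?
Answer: 5/16 ≈ 0.31250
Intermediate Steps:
T(A) = 4*A² (T(A) = (2*A)² = 4*A²)
R(j) = 5*j (R(j) = (4*1²)*j + j = (4*1)*j + j = 4*j + j = 5*j)
-R(1/(-90 + 74)) = -5/(-90 + 74) = -5/(-16) = -5*(-1)/16 = -1*(-5/16) = 5/16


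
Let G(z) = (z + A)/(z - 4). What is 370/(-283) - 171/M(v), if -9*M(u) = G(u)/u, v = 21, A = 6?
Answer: 5758397/283 ≈ 20348.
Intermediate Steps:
G(z) = (6 + z)/(-4 + z) (G(z) = (z + 6)/(z - 4) = (6 + z)/(-4 + z))
M(u) = -(6 + u)/(9*u*(-4 + u)) (M(u) = -(6 + u)/(-4 + u)/(9*u) = -(6 + u)/(9*u*(-4 + u)))
370/(-283) - 171/M(v) = 370/(-283) - 171*189*(-4 + 21)/(-6 - 1*21) = 370*(-1/283) - 171*3213/(-6 - 21) = -370/283 - 171/((⅑)*(1/21)*(1/17)*(-27)) = -370/283 - 171/(-1/119) = -370/283 - 171*(-119) = -370/283 + 20349 = 5758397/283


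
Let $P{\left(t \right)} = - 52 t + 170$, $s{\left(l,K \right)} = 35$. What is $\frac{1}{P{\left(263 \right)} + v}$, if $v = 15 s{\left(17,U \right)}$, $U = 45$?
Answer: $- \frac{1}{12981} \approx -7.7036 \cdot 10^{-5}$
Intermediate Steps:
$v = 525$ ($v = 15 \cdot 35 = 525$)
$P{\left(t \right)} = 170 - 52 t$
$\frac{1}{P{\left(263 \right)} + v} = \frac{1}{\left(170 - 13676\right) + 525} = \frac{1}{-13506 + 525} = \frac{1}{-12981} = - \frac{1}{12981}$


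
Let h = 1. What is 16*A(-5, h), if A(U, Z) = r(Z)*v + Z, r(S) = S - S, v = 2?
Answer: 16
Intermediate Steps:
r(S) = 0
A(U, Z) = Z (A(U, Z) = 0*2 + Z = 0 + Z = Z)
16*A(-5, h) = 16*1 = 16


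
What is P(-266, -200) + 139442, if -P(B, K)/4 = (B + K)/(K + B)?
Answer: 139438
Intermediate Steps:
P(B, K) = -4 (P(B, K) = -4*(B + K)/(K + B) = -4*(B + K)/(B + K) = -4*1 = -4)
P(-266, -200) + 139442 = -4 + 139442 = 139438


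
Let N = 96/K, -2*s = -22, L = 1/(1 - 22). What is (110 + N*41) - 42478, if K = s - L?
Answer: -1218340/29 ≈ -42012.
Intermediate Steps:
L = -1/21 (L = 1/(-21) = -1/21 ≈ -0.047619)
s = 11 (s = -½*(-22) = 11)
K = 232/21 (K = 11 - 1*(-1/21) = 11 + 1/21 = 232/21 ≈ 11.048)
N = 252/29 (N = 96/(232/21) = 96*(21/232) = 252/29 ≈ 8.6897)
(110 + N*41) - 42478 = (110 + (252/29)*41) - 42478 = (110 + 10332/29) - 42478 = 13522/29 - 42478 = -1218340/29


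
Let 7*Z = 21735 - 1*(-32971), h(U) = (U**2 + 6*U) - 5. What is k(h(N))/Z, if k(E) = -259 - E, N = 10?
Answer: -1449/27353 ≈ -0.052974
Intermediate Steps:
h(U) = -5 + U**2 + 6*U
Z = 54706/7 (Z = (21735 - 1*(-32971))/7 = (21735 + 32971)/7 = (1/7)*54706 = 54706/7 ≈ 7815.1)
k(h(N))/Z = (-259 - (-5 + 10**2 + 6*10))/(54706/7) = (-259 - (-5 + 100 + 60))*(7/54706) = (-259 - 1*155)*(7/54706) = (-259 - 155)*(7/54706) = -414*7/54706 = -1449/27353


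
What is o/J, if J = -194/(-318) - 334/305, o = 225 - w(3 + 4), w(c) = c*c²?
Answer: 5722410/23521 ≈ 243.29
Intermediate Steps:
w(c) = c³
o = -118 (o = 225 - (3 + 4)³ = 225 - 1*7³ = 225 - 1*343 = 225 - 343 = -118)
J = -23521/48495 (J = -194*(-1/318) - 334*1/305 = 97/159 - 334/305 = -23521/48495 ≈ -0.48502)
o/J = -118/(-23521/48495) = -118*(-48495/23521) = 5722410/23521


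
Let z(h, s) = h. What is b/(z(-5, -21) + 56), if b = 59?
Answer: 59/51 ≈ 1.1569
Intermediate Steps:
b/(z(-5, -21) + 56) = 59/(-5 + 56) = 59/51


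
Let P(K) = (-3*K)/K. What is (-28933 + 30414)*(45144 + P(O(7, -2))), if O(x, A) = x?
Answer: 66853821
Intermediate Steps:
P(K) = -3 (P(K) = (-3*K)/K = -3)
(-28933 + 30414)*(45144 + P(O(7, -2))) = (-28933 + 30414)*(45144 - 3) = 1481*45141 = 66853821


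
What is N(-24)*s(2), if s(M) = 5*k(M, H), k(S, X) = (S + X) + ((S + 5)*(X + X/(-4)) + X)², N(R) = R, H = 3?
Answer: -85575/2 ≈ -42788.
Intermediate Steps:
k(S, X) = S + X + (X + 3*X*(5 + S)/4)² (k(S, X) = (S + X) + ((5 + S)*(X + X*(-¼)) + X)² = (S + X) + ((5 + S)*(X - X/4) + X)² = (S + X) + ((5 + S)*(3*X/4) + X)² = (S + X) + (3*X*(5 + S)/4 + X)² = (S + X) + (X + 3*X*(5 + S)/4)² = S + X + (X + 3*X*(5 + S)/4)²)
s(M) = 15 + 5*M + 45*(19 + 3*M)²/16 (s(M) = 5*(M + 3 + (1/16)*3²*(19 + 3*M)²) = 5*(M + 3 + (1/16)*9*(19 + 3*M)²) = 5*(M + 3 + 9*(19 + 3*M)²/16) = 5*(3 + M + 9*(19 + 3*M)²/16) = 15 + 5*M + 45*(19 + 3*M)²/16)
N(-24)*s(2) = -24*(16485/16 + (405/16)*2² + (2605/8)*2) = -24*(16485/16 + (405/16)*4 + 2605/4) = -24*(16485/16 + 405/4 + 2605/4) = -24*28525/16 = -85575/2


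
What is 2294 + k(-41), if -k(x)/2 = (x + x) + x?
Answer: 2540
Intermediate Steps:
k(x) = -6*x (k(x) = -2*((x + x) + x) = -2*(2*x + x) = -6*x)
2294 + k(-41) = 2294 - 6*(-41) = 2294 + 246 = 2540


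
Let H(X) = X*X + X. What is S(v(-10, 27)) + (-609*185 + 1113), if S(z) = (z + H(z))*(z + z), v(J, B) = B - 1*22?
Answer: -111202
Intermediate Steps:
v(J, B) = -22 + B (v(J, B) = B - 22 = -22 + B)
H(X) = X + X**2 (H(X) = X**2 + X = X + X**2)
S(z) = 2*z*(z + z*(1 + z)) (S(z) = (z + z*(1 + z))*(z + z) = (z + z*(1 + z))*(2*z) = 2*z*(z + z*(1 + z)))
S(v(-10, 27)) + (-609*185 + 1113) = 2*(-22 + 27)**2*(2 + (-22 + 27)) + (-609*185 + 1113) = 2*5**2*(2 + 5) + (-112665 + 1113) = 2*25*7 - 111552 = 350 - 111552 = -111202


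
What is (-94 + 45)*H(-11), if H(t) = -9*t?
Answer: -4851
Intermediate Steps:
(-94 + 45)*H(-11) = (-94 + 45)*(-9*(-11)) = -49*99 = -4851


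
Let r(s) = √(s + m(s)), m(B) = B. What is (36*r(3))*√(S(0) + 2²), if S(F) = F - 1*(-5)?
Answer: 108*√6 ≈ 264.54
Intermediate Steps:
S(F) = 5 + F (S(F) = F + 5 = 5 + F)
r(s) = √2*√s (r(s) = √(s + s) = √(2*s) = √2*√s)
(36*r(3))*√(S(0) + 2²) = (36*(√2*√3))*√((5 + 0) + 2²) = (36*√6)*√(5 + 4) = (36*√6)*√9 = (36*√6)*3 = 108*√6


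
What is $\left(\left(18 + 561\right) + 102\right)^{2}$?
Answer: $463761$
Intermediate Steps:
$\left(\left(18 + 561\right) + 102\right)^{2} = \left(579 + 102\right)^{2} = 681^{2} = 463761$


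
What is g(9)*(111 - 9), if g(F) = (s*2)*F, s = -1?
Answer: -1836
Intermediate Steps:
g(F) = -2*F (g(F) = (-1*2)*F = -2*F)
g(9)*(111 - 9) = (-2*9)*(111 - 9) = -18*102 = -1836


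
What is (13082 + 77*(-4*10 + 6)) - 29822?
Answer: -19358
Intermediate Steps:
(13082 + 77*(-4*10 + 6)) - 29822 = (13082 + 77*(-40 + 6)) - 29822 = (13082 + 77*(-34)) - 29822 = (13082 - 2618) - 29822 = 10464 - 29822 = -19358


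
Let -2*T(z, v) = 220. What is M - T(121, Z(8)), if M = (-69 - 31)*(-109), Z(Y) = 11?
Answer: 11010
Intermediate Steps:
M = 10900 (M = -100*(-109) = 10900)
T(z, v) = -110 (T(z, v) = -½*220 = -110)
M - T(121, Z(8)) = 10900 - 1*(-110) = 10900 + 110 = 11010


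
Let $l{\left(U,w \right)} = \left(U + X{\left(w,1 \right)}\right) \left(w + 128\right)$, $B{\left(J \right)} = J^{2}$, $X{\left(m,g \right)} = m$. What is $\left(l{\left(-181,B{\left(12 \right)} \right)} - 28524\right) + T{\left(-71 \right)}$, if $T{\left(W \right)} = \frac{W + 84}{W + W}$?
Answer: $- \frac{5479509}{142} \approx -38588.0$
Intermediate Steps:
$T{\left(W \right)} = \frac{84 + W}{2 W}$
$l{\left(U,w \right)} = \left(128 + w\right) \left(U + w\right)$ ($l{\left(U,w \right)} = \left(U + w\right) \left(w + 128\right) = \left(U + w\right) \left(128 + w\right) = \left(128 + w\right) \left(U + w\right)$)
$\left(l{\left(-181,B{\left(12 \right)} \right)} - 28524\right) + T{\left(-71 \right)} = \left(\left(\left(12^{2}\right)^{2} + 128 \left(-181\right) + 128 \cdot 12^{2} - 181 \cdot 12^{2}\right) - 28524\right) + \frac{84 - 71}{2 \left(-71\right)} = \left(\left(144^{2} - 23168 + 128 \cdot 144 - 26064\right) - 28524\right) + \frac{1}{2} \left(- \frac{1}{71}\right) 13 = \left(\left(20736 - 23168 + 18432 - 26064\right) - 28524\right) - \frac{13}{142} = \left(-10064 - 28524\right) - \frac{13}{142} = -38588 - \frac{13}{142} = - \frac{5479509}{142}$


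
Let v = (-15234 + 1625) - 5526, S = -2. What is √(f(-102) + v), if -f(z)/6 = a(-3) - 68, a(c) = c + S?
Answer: I*√18697 ≈ 136.74*I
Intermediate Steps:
a(c) = -2 + c (a(c) = c - 2 = -2 + c)
f(z) = 438 (f(z) = -6*((-2 - 3) - 68) = -6*(-5 - 68) = -6*(-73) = 438)
v = -19135 (v = -13609 - 5526 = -19135)
√(f(-102) + v) = √(438 - 19135) = √(-18697) = I*√18697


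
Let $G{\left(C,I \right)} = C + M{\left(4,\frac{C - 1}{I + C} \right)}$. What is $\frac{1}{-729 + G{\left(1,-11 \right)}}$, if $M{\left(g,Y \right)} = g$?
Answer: $- \frac{1}{724} \approx -0.0013812$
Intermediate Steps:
$G{\left(C,I \right)} = 4 + C$ ($G{\left(C,I \right)} = C + 4 = 4 + C$)
$\frac{1}{-729 + G{\left(1,-11 \right)}} = \frac{1}{-729 + \left(4 + 1\right)} = \frac{1}{-729 + 5} = \frac{1}{-724} = - \frac{1}{724}$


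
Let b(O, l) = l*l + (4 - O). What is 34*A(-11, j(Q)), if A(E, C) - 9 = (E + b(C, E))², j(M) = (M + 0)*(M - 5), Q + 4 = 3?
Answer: 396882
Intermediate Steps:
Q = -1 (Q = -4 + 3 = -1)
b(O, l) = 4 + l² - O (b(O, l) = l² + (4 - O) = 4 + l² - O)
j(M) = M*(-5 + M)
A(E, C) = 9 + (4 + E + E² - C)² (A(E, C) = 9 + (E + (4 + E² - C))² = 9 + (4 + E + E² - C)²)
34*A(-11, j(Q)) = 34*(9 + (4 - 11 + (-11)² - (-1)*(-5 - 1))²) = 34*(9 + (4 - 11 + 121 - (-1)*(-6))²) = 34*(9 + (4 - 11 + 121 - 1*6)²) = 34*(9 + (4 - 11 + 121 - 6)²) = 34*(9 + 108²) = 34*(9 + 11664) = 34*11673 = 396882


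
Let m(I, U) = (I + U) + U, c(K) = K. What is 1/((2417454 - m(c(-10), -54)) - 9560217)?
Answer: -1/7142645 ≈ -1.4000e-7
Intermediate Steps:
m(I, U) = I + 2*U
1/((2417454 - m(c(-10), -54)) - 9560217) = 1/((2417454 - (-10 + 2*(-54))) - 9560217) = 1/((2417454 - (-10 - 108)) - 9560217) = 1/((2417454 - 1*(-118)) - 9560217) = 1/((2417454 + 118) - 9560217) = 1/(2417572 - 9560217) = 1/(-7142645) = -1/7142645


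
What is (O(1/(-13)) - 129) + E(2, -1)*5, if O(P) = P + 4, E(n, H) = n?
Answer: -1496/13 ≈ -115.08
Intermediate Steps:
O(P) = 4 + P
(O(1/(-13)) - 129) + E(2, -1)*5 = ((4 + 1/(-13)) - 129) + 2*5 = ((4 - 1/13) - 129) + 10 = (51/13 - 129) + 10 = -1626/13 + 10 = -1496/13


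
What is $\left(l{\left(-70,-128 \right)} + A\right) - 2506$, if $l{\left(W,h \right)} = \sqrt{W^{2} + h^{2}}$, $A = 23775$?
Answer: $21269 + 2 \sqrt{5321} \approx 21415.0$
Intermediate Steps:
$\left(l{\left(-70,-128 \right)} + A\right) - 2506 = \left(\sqrt{\left(-70\right)^{2} + \left(-128\right)^{2}} + 23775\right) - 2506 = \left(\sqrt{4900 + 16384} + 23775\right) - 2506 = \left(\sqrt{21284} + 23775\right) - 2506 = \left(2 \sqrt{5321} + 23775\right) - 2506 = \left(23775 + 2 \sqrt{5321}\right) - 2506 = 21269 + 2 \sqrt{5321}$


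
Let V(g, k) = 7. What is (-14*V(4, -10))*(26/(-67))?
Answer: 2548/67 ≈ 38.030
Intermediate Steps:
(-14*V(4, -10))*(26/(-67)) = (-14*7)*(26/(-67)) = -2548*(-1)/67 = -98*(-26/67) = 2548/67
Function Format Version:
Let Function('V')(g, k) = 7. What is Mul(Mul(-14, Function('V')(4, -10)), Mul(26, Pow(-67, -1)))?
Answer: Rational(2548, 67) ≈ 38.030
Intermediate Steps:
Mul(Mul(-14, Function('V')(4, -10)), Mul(26, Pow(-67, -1))) = Mul(Mul(-14, 7), Mul(26, Pow(-67, -1))) = Mul(-98, Mul(26, Rational(-1, 67))) = Mul(-98, Rational(-26, 67)) = Rational(2548, 67)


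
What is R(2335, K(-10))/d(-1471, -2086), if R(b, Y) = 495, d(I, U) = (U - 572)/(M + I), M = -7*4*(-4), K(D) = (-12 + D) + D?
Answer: 224235/886 ≈ 253.09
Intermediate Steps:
K(D) = -12 + 2*D
M = 112 (M = -28*(-4) = 112)
d(I, U) = (-572 + U)/(112 + I) (d(I, U) = (U - 572)/(112 + I) = (-572 + U)/(112 + I))
R(2335, K(-10))/d(-1471, -2086) = 495/(((-572 - 2086)/(112 - 1471))) = 495/((-2658/(-1359))) = 495/((-1/1359*(-2658))) = 495/(886/453) = 495*(453/886) = 224235/886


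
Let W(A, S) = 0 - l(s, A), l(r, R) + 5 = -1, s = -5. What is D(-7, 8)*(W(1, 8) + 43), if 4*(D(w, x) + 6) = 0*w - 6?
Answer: -735/2 ≈ -367.50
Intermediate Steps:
D(w, x) = -15/2 (D(w, x) = -6 + (0*w - 6)/4 = -6 + (0 - 6)/4 = -6 + (1/4)*(-6) = -6 - 3/2 = -15/2)
l(r, R) = -6 (l(r, R) = -5 - 1 = -6)
W(A, S) = 6 (W(A, S) = 0 - 1*(-6) = 0 + 6 = 6)
D(-7, 8)*(W(1, 8) + 43) = -15*(6 + 43)/2 = -15/2*49 = -735/2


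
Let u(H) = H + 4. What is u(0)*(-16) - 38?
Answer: -102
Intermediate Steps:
u(H) = 4 + H
u(0)*(-16) - 38 = (4 + 0)*(-16) - 38 = 4*(-16) - 38 = -64 - 38 = -102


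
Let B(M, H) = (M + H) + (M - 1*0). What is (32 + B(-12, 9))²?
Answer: 289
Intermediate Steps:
B(M, H) = H + 2*M (B(M, H) = (H + M) + (M + 0) = (H + M) + M = H + 2*M)
(32 + B(-12, 9))² = (32 + (9 + 2*(-12)))² = (32 + (9 - 24))² = (32 - 15)² = 17² = 289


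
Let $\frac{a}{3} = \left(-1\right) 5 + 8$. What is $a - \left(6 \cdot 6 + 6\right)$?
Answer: $-33$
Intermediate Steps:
$a = 9$ ($a = 3 \left(\left(-1\right) 5 + 8\right) = 3 \left(-5 + 8\right) = 3 \cdot 3 = 9$)
$a - \left(6 \cdot 6 + 6\right) = 9 - \left(6 \cdot 6 + 6\right) = 9 - \left(36 + 6\right) = 9 - 42 = -33$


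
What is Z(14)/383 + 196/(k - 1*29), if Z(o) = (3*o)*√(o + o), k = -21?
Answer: -98/25 + 84*√7/383 ≈ -3.3397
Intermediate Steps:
Z(o) = 3*√2*o^(3/2) (Z(o) = (3*o)*√(2*o) = (3*o)*(√2*√o) = 3*√2*o^(3/2))
Z(14)/383 + 196/(k - 1*29) = (3*√2*14^(3/2))/383 + 196/(-21 - 1*29) = (3*√2*(14*√14))*(1/383) + 196/(-21 - 29) = (84*√7)*(1/383) + 196/(-50) = 84*√7/383 + 196*(-1/50) = 84*√7/383 - 98/25 = -98/25 + 84*√7/383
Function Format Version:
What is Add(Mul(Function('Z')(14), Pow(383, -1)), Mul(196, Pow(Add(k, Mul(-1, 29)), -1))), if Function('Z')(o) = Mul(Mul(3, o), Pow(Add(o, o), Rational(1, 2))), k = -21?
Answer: Add(Rational(-98, 25), Mul(Rational(84, 383), Pow(7, Rational(1, 2)))) ≈ -3.3397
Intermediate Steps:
Function('Z')(o) = Mul(3, Pow(2, Rational(1, 2)), Pow(o, Rational(3, 2))) (Function('Z')(o) = Mul(Mul(3, o), Pow(Mul(2, o), Rational(1, 2))) = Mul(Mul(3, o), Mul(Pow(2, Rational(1, 2)), Pow(o, Rational(1, 2)))) = Mul(3, Pow(2, Rational(1, 2)), Pow(o, Rational(3, 2))))
Add(Mul(Function('Z')(14), Pow(383, -1)), Mul(196, Pow(Add(k, Mul(-1, 29)), -1))) = Add(Mul(Mul(3, Pow(2, Rational(1, 2)), Pow(14, Rational(3, 2))), Pow(383, -1)), Mul(196, Pow(Add(-21, Mul(-1, 29)), -1))) = Add(Mul(Mul(3, Pow(2, Rational(1, 2)), Mul(14, Pow(14, Rational(1, 2)))), Rational(1, 383)), Mul(196, Pow(Add(-21, -29), -1))) = Add(Mul(Mul(84, Pow(7, Rational(1, 2))), Rational(1, 383)), Mul(196, Pow(-50, -1))) = Add(Mul(Rational(84, 383), Pow(7, Rational(1, 2))), Mul(196, Rational(-1, 50))) = Add(Mul(Rational(84, 383), Pow(7, Rational(1, 2))), Rational(-98, 25)) = Add(Rational(-98, 25), Mul(Rational(84, 383), Pow(7, Rational(1, 2))))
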